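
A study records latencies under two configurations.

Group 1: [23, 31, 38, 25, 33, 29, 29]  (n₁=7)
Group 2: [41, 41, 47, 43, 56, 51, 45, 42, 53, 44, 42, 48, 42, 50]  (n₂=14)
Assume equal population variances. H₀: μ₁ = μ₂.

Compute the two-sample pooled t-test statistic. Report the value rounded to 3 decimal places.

test statistic = -7.210

x̄₁=29.714, s₁=4.990, n₁=7
x̄₂=46.071, s₂=4.859, n₂=14
s_p² = [6·4.990² + 13·4.859²]/19 = 24.0188
SE = √(s_p²·(1/7+1/14)) = 2.2687
t = (29.714−46.071)/2.2687 = -7.2100
df = 19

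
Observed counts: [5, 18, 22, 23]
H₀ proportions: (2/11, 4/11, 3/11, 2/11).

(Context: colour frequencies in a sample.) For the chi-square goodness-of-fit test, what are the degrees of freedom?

degrees of freedom = 3

df = k − 1 = 4 − 1 = 3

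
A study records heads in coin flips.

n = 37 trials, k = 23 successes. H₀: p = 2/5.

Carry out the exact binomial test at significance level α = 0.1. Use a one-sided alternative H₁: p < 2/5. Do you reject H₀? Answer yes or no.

reject H₀: no

Exact binomial: n=37, k=23, p₀=2/5=0.4000
P(X≤23) from Σ C(n,i)·p₀^i·(1−p₀)^(n−i)
p-value (one-sided, H₁ less) = 0.99805
At α=0.1: p ≥ α → fail to reject H₀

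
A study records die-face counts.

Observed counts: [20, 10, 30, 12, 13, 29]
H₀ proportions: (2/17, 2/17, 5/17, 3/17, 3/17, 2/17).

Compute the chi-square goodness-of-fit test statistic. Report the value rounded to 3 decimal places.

n = 114; E_i = n·p_i = [13.41, 13.41, 33.53, 20.12, 20.12, 13.41]
χ² = (20−13.41)²/13.41 + (10−13.41)²/13.41 + (30−33.53)²/33.53 + (12−20.12)²/20.12 + (13−20.12)²/20.12 + (29−13.41)²/13.41 = 28.3874
df = 5

test statistic = 28.387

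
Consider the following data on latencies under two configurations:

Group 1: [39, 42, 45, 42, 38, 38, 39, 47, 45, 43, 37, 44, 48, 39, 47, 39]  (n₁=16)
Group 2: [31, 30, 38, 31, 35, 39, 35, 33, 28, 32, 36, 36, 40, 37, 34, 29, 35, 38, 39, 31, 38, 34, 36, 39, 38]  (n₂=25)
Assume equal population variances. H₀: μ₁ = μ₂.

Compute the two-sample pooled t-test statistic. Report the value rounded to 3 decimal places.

x̄₁=42.000, s₁=3.670, n₁=16
x̄₂=34.880, s₂=3.468, n₂=25
s_p² = [15·3.670² + 24·3.468²]/39 = 12.5805
SE = √(s_p²·(1/16+1/25)) = 1.1356
t = (42.000−34.880)/1.1356 = 6.2700
df = 39

test statistic = 6.270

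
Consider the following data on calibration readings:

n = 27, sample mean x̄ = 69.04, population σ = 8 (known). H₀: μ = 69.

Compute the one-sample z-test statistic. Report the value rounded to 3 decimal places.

SE = σ/√n = 8/√27 = 1.5396
z = (x̄−μ₀)/SE = (69.04−69)/1.5396 = 0.0260

test statistic = 0.026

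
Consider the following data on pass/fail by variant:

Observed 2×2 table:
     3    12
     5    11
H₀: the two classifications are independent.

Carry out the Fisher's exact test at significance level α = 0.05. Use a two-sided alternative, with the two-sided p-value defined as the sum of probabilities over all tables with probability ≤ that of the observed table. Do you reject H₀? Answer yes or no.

reject H₀: no

Margins: r₁=15, r₂=16, c₁=8, c₂=23, n=31
p_obs = C(15,3)·C(16,5)/C(31,8); sum pmf over tables with pmf ≤ p_obs
p-value (two-sided) = 0.68508
At α=0.05: p ≥ α → fail to reject H₀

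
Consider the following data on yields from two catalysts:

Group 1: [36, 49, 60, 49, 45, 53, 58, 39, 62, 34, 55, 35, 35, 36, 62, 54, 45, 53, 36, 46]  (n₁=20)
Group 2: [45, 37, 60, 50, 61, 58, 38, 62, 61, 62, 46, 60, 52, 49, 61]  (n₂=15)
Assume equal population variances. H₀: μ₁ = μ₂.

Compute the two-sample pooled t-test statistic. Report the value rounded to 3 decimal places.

test statistic = -1.982

x̄₁=47.100, s₁=9.803, n₁=20
x̄₂=53.467, s₂=8.839, n₂=15
s_p² = [19·9.803² + 14·8.839²]/33 = 88.4707
SE = √(s_p²·(1/20+1/15)) = 3.2127
t = (47.100−53.467)/3.2127 = -1.9817
df = 33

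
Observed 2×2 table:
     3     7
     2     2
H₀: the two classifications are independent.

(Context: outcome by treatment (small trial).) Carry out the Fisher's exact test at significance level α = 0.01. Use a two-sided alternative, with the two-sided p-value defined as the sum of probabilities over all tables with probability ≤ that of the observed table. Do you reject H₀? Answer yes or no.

Margins: r₁=10, r₂=4, c₁=5, c₂=9, n=14
p_obs = C(10,3)·C(4,2)/C(14,5); sum pmf over tables with pmf ≤ p_obs
p-value (two-sided) = 0.58042
At α=0.01: p ≥ α → fail to reject H₀

reject H₀: no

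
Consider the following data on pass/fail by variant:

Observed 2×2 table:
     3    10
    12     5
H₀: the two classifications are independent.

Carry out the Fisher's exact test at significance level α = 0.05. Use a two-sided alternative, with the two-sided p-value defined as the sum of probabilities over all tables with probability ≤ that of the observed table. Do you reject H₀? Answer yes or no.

reject H₀: yes

Margins: r₁=13, r₂=17, c₁=15, c₂=15, n=30
p_obs = C(13,3)·C(17,12)/C(30,15); sum pmf over tables with pmf ≤ p_obs
p-value (two-sided) = 0.02533
At α=0.05: p < α → reject H₀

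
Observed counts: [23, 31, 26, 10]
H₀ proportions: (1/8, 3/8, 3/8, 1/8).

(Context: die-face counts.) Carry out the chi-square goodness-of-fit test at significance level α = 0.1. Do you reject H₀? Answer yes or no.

n = 90; E_i = n·p_i = [11.25, 33.75, 33.75, 11.25]
χ² = (23−11.25)²/11.25 + (31−33.75)²/33.75 + (26−33.75)²/33.75 + (10−11.25)²/11.25 = 14.4148
df = 3
p-value (upper-tail) = 0.00239
At α=0.1: p < α → reject H₀

reject H₀: yes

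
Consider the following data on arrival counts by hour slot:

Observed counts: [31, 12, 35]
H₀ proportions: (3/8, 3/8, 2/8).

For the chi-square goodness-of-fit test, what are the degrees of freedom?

df = k − 1 = 3 − 1 = 2

degrees of freedom = 2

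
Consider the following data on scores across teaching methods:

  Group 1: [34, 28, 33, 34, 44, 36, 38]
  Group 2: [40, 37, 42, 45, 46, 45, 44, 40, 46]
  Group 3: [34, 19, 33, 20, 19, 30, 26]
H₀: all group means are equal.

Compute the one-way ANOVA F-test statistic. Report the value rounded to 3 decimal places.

test statistic = 23.015

Group means [35.29, 42.78, 25.86], grand mean 35.348
SSB = Σnᵢ(x̄ᵢ−x̄)² = 1127.376; SSW = ΣΣ(x−x̄ᵢ)² = 489.841
MSB = 1127.376/2 = 563.6881; MSW = 489.841/20 = 24.4921
F = MSB/MSW = 23.0151
df = (2, 20)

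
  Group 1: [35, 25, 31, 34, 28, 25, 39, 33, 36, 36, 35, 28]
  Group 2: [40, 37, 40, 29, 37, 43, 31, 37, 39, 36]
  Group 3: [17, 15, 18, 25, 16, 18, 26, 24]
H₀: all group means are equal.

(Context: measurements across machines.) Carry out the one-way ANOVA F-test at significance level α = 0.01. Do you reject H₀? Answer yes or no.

reject H₀: yes

Group means [32.08, 36.90, 19.88], grand mean 30.433
SSB = Σnᵢ(x̄ᵢ−x̄)² = 1342.675; SSW = ΣΣ(x−x̄ᵢ)² = 528.692
MSB = 1342.675/2 = 671.3375; MSW = 528.692/27 = 19.5812
F = MSB/MSW = 34.2848
df = (2, 27)
p-value (upper-tail) = 0.00000
At α=0.01: p < α → reject H₀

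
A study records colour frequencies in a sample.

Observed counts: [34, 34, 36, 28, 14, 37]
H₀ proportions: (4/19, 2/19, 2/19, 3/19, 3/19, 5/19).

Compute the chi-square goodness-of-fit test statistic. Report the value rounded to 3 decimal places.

test statistic = 36.639

n = 183; E_i = n·p_i = [38.53, 19.26, 19.26, 28.89, 28.89, 48.16]
χ² = (34−38.53)²/38.53 + (34−19.26)²/19.26 + (36−19.26)²/19.26 + (28−28.89)²/28.89 + (14−28.89)²/28.89 + (37−48.16)²/48.16 = 36.6386
df = 5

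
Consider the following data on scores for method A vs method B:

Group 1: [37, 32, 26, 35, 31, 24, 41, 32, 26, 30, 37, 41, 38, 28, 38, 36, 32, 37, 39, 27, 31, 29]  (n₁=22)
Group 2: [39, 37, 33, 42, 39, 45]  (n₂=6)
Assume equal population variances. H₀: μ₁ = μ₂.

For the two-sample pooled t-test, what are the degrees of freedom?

degrees of freedom = 26

df = n₁ + n₂ − 2 = 22 + 6 − 2 = 26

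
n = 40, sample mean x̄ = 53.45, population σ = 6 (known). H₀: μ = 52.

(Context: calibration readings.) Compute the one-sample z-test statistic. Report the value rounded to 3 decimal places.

SE = σ/√n = 6/√40 = 0.9487
z = (x̄−μ₀)/SE = (53.45−52)/0.9487 = 1.5284

test statistic = 1.528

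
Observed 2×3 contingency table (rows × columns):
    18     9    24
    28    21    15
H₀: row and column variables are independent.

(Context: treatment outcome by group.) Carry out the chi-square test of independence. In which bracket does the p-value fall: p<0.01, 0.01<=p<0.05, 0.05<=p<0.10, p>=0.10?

Row totals [51, 64], col totals [46, 30, 39], n=115
χ² = (18−20.40)²/20.40 + (9−13.30)²/13.30 + (24−17.30)²/17.30 + (28−25.60)²/25.60 + (21−16.70)²/16.70 + (15−21.70)²/21.70 = 7.6794
df = 2
p-value (upper-tail) = 0.02150
→ bracket: 0.01<=p<0.05

p-value bracket: 0.01<=p<0.05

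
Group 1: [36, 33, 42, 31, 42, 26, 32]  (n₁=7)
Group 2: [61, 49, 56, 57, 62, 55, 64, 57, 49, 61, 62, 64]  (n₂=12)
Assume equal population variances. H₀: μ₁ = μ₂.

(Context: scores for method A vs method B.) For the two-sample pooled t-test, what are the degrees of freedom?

df = n₁ + n₂ − 2 = 7 + 12 − 2 = 17

degrees of freedom = 17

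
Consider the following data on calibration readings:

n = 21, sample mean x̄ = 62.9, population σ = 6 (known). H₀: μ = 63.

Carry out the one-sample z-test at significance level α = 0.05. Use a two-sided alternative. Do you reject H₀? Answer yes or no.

SE = σ/√n = 6/√21 = 1.3093
z = (x̄−μ₀)/SE = (62.9−63)/1.3093 = -0.0764
p-value (two-sided) = 0.93912
At α=0.05: p ≥ α → fail to reject H₀

reject H₀: no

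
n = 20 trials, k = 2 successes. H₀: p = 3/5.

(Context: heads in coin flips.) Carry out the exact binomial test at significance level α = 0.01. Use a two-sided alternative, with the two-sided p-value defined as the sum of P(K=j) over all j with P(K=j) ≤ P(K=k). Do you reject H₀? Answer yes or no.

reject H₀: yes

Exact binomial: n=20, k=2, p₀=3/5=0.6000
P(X=j) = C(n,j)·p₀^j·(1−p₀)^(n−j); p = Σ P(X=j) over j with P(X=j) ≤ P(X=2)
p-value (two-sided) = 0.00001
At α=0.01: p < α → reject H₀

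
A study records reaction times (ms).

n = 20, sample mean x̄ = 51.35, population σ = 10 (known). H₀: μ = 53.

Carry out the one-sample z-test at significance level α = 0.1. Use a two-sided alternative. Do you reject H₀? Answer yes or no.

SE = σ/√n = 10/√20 = 2.2361
z = (x̄−μ₀)/SE = (51.35−53)/2.2361 = -0.7379
p-value (two-sided) = 0.46057
At α=0.1: p ≥ α → fail to reject H₀

reject H₀: no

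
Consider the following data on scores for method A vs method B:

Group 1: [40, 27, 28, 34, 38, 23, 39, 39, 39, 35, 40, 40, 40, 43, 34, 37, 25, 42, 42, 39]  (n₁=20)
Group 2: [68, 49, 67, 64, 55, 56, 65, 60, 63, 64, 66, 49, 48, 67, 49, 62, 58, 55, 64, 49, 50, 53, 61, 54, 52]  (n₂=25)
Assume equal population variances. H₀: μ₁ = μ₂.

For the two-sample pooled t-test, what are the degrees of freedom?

df = n₁ + n₂ − 2 = 20 + 25 − 2 = 43

degrees of freedom = 43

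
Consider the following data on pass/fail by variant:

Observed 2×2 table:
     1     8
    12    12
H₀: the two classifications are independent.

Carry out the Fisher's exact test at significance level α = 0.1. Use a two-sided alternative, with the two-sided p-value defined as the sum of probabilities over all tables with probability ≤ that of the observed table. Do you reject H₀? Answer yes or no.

reject H₀: yes

Margins: r₁=9, r₂=24, c₁=13, c₂=20, n=33
p_obs = C(9,1)·C(24,12)/C(33,13); sum pmf over tables with pmf ≤ p_obs
p-value (two-sided) = 0.05596
At α=0.1: p < α → reject H₀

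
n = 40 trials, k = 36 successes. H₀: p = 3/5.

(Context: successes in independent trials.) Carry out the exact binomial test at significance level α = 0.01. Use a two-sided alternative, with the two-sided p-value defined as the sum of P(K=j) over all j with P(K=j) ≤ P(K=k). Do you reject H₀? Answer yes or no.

Exact binomial: n=40, k=36, p₀=3/5=0.6000
P(X=j) = C(n,j)·p₀^j·(1−p₀)^(n−j); p = Σ P(X=j) over j with P(X=j) ≤ P(X=36)
p-value (two-sided) = 0.00004
At α=0.01: p < α → reject H₀

reject H₀: yes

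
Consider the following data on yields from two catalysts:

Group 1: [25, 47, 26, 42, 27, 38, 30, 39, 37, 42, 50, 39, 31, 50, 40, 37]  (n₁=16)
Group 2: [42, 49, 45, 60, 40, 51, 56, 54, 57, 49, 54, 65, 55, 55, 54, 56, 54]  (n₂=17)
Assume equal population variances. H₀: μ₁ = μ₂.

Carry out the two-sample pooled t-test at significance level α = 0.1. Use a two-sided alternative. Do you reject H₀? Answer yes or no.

x̄₁=37.500, s₁=7.967, n₁=16
x̄₂=52.706, s₂=6.263, n₂=17
s_p² = [15·7.967² + 16·6.263²]/31 = 50.9526
SE = √(s_p²·(1/16+1/17)) = 2.4863
t = (37.500−52.706)/2.4863 = -6.1158
df = 31
p-value (two-sided) = 0.00000
At α=0.1: p < α → reject H₀

reject H₀: yes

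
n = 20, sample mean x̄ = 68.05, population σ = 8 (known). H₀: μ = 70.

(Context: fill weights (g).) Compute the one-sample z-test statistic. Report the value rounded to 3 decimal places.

SE = σ/√n = 8/√20 = 1.7889
z = (x̄−μ₀)/SE = (68.05−70)/1.7889 = -1.0901

test statistic = -1.090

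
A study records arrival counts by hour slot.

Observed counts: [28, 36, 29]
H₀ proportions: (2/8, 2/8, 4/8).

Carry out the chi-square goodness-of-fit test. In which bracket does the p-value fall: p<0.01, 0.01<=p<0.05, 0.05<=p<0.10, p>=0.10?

n = 93; E_i = n·p_i = [23.25, 23.25, 46.50]
χ² = (28−23.25)²/23.25 + (36−23.25)²/23.25 + (29−46.50)²/46.50 = 14.5484
df = 2
p-value (upper-tail) = 0.00069
→ bracket: p<0.01

p-value bracket: p<0.01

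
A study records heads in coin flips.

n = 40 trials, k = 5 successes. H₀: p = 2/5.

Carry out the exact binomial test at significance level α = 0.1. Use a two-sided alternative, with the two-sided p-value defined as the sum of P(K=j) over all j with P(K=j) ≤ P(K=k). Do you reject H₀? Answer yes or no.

Exact binomial: n=40, k=5, p₀=2/5=0.4000
P(X=j) = C(n,j)·p₀^j·(1−p₀)^(n−j); p = Σ P(X=j) over j with P(X=j) ≤ P(X=5)
p-value (two-sided) = 0.00026
At α=0.1: p < α → reject H₀

reject H₀: yes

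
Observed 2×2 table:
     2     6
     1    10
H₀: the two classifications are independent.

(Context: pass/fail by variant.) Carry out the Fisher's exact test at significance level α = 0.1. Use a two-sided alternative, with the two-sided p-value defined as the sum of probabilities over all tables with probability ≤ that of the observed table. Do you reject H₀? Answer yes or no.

Margins: r₁=8, r₂=11, c₁=3, c₂=16, n=19
p_obs = C(8,2)·C(11,1)/C(19,3); sum pmf over tables with pmf ≤ p_obs
p-value (two-sided) = 0.54592
At α=0.1: p ≥ α → fail to reject H₀

reject H₀: no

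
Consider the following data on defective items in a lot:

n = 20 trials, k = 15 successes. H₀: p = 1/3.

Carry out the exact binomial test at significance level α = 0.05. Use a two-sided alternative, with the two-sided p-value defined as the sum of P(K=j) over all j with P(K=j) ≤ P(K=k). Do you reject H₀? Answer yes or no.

Exact binomial: n=20, k=15, p₀=1/3=0.3333
P(X=j) = C(n,j)·p₀^j·(1−p₀)^(n−j); p = Σ P(X=j) over j with P(X=j) ≤ P(X=15)
p-value (two-sided) = 0.00017
At α=0.05: p < α → reject H₀

reject H₀: yes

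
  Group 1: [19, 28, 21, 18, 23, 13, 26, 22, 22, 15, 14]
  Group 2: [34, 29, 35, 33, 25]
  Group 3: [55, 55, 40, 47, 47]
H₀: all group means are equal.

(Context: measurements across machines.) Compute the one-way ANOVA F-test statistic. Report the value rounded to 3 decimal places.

Group means [20.09, 31.20, 48.80], grand mean 29.571
SSB = Σnᵢ(x̄ᵢ−x̄)² = 2850.634; SSW = ΣΣ(x−x̄ᵢ)² = 462.509
MSB = 2850.634/2 = 1425.3169; MSW = 462.509/18 = 25.6949
F = MSB/MSW = 55.4707
df = (2, 18)

test statistic = 55.471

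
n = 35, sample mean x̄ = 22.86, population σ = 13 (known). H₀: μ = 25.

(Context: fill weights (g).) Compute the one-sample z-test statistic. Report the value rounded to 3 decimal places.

test statistic = -0.974

SE = σ/√n = 13/√35 = 2.1974
z = (x̄−μ₀)/SE = (22.86−25)/2.1974 = -0.9739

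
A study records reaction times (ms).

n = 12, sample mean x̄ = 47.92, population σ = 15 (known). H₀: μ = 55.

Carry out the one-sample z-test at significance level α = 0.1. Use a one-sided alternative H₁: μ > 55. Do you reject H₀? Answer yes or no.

reject H₀: no

SE = σ/√n = 15/√12 = 4.3301
z = (x̄−μ₀)/SE = (47.92−55)/4.3301 = -1.6351
p-value (one-sided, H₁ greater) = 0.94898
At α=0.1: p ≥ α → fail to reject H₀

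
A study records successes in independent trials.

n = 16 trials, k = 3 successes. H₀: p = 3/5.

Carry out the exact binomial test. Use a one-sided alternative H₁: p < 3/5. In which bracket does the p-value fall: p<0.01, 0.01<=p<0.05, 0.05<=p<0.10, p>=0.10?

p-value bracket: p<0.01

Exact binomial: n=16, k=3, p₀=3/5=0.6000
P(X≤3) from Σ C(n,i)·p₀^i·(1−p₀)^(n−i)
p-value (one-sided, H₁ less) = 0.00094
→ bracket: p<0.01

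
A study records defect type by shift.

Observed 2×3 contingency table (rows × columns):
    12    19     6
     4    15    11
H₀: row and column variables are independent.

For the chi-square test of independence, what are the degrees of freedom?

degrees of freedom = 2

df = (r−1)(c−1) = (2−1)·(3−1) = 2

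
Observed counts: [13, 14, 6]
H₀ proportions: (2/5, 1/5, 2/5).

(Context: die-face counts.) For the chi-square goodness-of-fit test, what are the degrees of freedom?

degrees of freedom = 2

df = k − 1 = 3 − 1 = 2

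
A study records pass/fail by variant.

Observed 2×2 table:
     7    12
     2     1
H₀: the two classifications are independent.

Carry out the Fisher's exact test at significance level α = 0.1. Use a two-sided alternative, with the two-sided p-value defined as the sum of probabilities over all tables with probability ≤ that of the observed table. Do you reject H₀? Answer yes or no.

Margins: r₁=19, r₂=3, c₁=9, c₂=13, n=22
p_obs = C(19,7)·C(3,2)/C(22,9); sum pmf over tables with pmf ≤ p_obs
p-value (two-sided) = 0.54416
At α=0.1: p ≥ α → fail to reject H₀

reject H₀: no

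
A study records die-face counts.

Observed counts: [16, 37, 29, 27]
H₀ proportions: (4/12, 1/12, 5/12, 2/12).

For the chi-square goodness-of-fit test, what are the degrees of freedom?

degrees of freedom = 3

df = k − 1 = 4 − 1 = 3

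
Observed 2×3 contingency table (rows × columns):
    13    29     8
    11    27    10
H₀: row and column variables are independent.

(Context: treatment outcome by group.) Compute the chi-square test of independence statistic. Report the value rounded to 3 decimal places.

test statistic = 0.420

Row totals [50, 48], col totals [24, 56, 18], n=98
χ² = (13−12.24)²/12.24 + (29−28.57)²/28.57 + (8−9.18)²/9.18 + (11−11.76)²/11.76 + (27−27.43)²/27.43 + (10−8.82)²/8.82 = 0.4197
df = 2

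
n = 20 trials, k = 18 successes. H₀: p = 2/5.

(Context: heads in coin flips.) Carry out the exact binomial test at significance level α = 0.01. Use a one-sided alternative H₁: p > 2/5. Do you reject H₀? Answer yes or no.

Exact binomial: n=20, k=18, p₀=2/5=0.4000
P(X≥18) from Σ C(n,i)·p₀^i·(1−p₀)^(n−i)
p-value (one-sided, H₁ greater) = 0.00001
At α=0.01: p < α → reject H₀

reject H₀: yes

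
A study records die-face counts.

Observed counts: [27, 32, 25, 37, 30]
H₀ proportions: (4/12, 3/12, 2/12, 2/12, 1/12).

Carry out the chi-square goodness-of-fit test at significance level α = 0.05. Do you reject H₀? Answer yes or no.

reject H₀: yes

n = 151; E_i = n·p_i = [50.33, 37.75, 25.17, 25.17, 12.58]
χ² = (27−50.33)²/50.33 + (32−37.75)²/37.75 + (25−25.17)²/25.17 + (37−25.17)²/25.17 + (30−12.58)²/12.58 = 41.3642
df = 4
p-value (upper-tail) = 0.00000
At α=0.05: p < α → reject H₀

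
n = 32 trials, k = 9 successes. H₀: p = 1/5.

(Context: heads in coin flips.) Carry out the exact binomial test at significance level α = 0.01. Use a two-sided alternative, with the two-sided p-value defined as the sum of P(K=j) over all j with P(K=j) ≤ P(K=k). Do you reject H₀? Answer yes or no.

Exact binomial: n=32, k=9, p₀=1/5=0.2000
P(X=j) = C(n,j)·p₀^j·(1−p₀)^(n−j); p = Σ P(X=j) over j with P(X=j) ≤ P(X=9)
p-value (two-sided) = 0.26770
At α=0.01: p ≥ α → fail to reject H₀

reject H₀: no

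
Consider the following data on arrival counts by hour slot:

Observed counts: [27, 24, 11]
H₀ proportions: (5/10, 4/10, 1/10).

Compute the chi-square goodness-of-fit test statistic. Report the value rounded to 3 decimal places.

n = 62; E_i = n·p_i = [31.00, 24.80, 6.20]
χ² = (27−31.00)²/31.00 + (24−24.80)²/24.80 + (11−6.20)²/6.20 = 4.2581
df = 2

test statistic = 4.258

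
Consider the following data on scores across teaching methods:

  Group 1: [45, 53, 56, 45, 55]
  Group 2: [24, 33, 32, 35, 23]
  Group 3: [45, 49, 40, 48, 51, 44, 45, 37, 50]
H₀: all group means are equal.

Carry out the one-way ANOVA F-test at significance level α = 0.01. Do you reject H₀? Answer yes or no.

reject H₀: yes

Group means [50.80, 29.40, 45.44], grand mean 42.632
SSB = Σnᵢ(x̄ᵢ−x̄)² = 1280.199; SSW = ΣΣ(x−x̄ᵢ)² = 412.222
MSB = 1280.199/2 = 640.0994; MSW = 412.222/16 = 25.7639
F = MSB/MSW = 24.8448
df = (2, 16)
p-value (upper-tail) = 0.00001
At α=0.01: p < α → reject H₀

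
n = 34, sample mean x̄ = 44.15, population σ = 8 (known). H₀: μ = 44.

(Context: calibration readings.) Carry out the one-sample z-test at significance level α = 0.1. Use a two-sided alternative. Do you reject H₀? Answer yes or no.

reject H₀: no

SE = σ/√n = 8/√34 = 1.3720
z = (x̄−μ₀)/SE = (44.15−44)/1.3720 = 0.1093
p-value (two-sided) = 0.91294
At α=0.1: p ≥ α → fail to reject H₀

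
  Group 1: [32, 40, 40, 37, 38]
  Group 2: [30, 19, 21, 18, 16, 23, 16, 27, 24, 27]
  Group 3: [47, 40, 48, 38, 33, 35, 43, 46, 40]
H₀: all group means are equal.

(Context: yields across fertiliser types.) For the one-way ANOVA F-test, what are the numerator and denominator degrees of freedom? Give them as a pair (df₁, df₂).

k = 3 groups, N = 24 total
df = (k−1, N−k) = (3−1, 24−3) = (2, 21)

degrees of freedom = [2, 21]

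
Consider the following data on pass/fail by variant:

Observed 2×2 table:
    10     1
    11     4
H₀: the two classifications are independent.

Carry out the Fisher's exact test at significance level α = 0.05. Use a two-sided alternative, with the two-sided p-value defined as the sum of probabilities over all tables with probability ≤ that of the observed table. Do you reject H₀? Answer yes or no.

reject H₀: no

Margins: r₁=11, r₂=15, c₁=21, c₂=5, n=26
p_obs = C(11,10)·C(15,11)/C(26,21); sum pmf over tables with pmf ≤ p_obs
p-value (two-sided) = 0.35619
At α=0.05: p ≥ α → fail to reject H₀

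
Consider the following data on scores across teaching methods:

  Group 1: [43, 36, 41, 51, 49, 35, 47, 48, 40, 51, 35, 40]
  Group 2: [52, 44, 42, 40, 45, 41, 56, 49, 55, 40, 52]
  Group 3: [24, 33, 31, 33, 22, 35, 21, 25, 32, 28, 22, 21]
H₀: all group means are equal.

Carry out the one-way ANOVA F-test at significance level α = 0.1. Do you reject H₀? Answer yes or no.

Group means [43.00, 46.91, 27.25], grand mean 38.829
SSB = Σnᵢ(x̄ᵢ−x̄)² = 2535.812; SSW = ΣΣ(x−x̄ᵢ)² = 1087.159
MSB = 2535.812/2 = 1267.9062; MSW = 1087.159/32 = 33.9737
F = MSB/MSW = 37.3202
df = (2, 32)
p-value (upper-tail) = 0.00000
At α=0.1: p < α → reject H₀

reject H₀: yes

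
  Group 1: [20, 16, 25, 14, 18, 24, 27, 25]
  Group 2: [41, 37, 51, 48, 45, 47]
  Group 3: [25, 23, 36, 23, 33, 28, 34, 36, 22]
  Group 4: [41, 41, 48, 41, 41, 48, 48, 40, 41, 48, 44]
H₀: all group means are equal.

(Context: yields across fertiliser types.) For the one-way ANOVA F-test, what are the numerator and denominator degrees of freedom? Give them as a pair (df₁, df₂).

degrees of freedom = [3, 30]

k = 4 groups, N = 34 total
df = (k−1, N−k) = (4−1, 34−4) = (3, 30)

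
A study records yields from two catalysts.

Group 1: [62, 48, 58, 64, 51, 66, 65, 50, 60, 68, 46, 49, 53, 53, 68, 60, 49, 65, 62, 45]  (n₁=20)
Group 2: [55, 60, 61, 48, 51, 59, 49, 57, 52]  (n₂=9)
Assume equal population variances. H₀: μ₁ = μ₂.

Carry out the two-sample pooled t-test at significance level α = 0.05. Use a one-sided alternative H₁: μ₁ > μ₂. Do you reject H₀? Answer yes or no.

reject H₀: no

x̄₁=57.100, s₁=7.813, n₁=20
x̄₂=54.667, s₂=4.873, n₂=9
s_p² = [19·7.813² + 8·4.873²]/27 = 49.9926
SE = √(s_p²·(1/20+1/9)) = 2.8380
t = (57.100−54.667)/2.8380 = 0.8574
df = 27
p-value (one-sided, H₁ greater) = 0.19938
At α=0.05: p ≥ α → fail to reject H₀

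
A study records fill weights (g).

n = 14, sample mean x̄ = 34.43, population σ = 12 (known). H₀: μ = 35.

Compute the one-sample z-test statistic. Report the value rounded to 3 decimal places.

test statistic = -0.178

SE = σ/√n = 12/√14 = 3.2071
z = (x̄−μ₀)/SE = (34.43−35)/3.2071 = -0.1777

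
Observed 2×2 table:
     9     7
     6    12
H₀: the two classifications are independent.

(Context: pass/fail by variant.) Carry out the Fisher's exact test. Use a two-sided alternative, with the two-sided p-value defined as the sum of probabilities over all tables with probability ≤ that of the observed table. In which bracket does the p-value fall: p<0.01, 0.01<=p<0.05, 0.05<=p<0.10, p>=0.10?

p-value bracket: p>=0.10

Margins: r₁=16, r₂=18, c₁=15, c₂=19, n=34
p_obs = C(16,9)·C(18,6)/C(34,15); sum pmf over tables with pmf ≤ p_obs
p-value (two-sided) = 0.29982
→ bracket: p>=0.10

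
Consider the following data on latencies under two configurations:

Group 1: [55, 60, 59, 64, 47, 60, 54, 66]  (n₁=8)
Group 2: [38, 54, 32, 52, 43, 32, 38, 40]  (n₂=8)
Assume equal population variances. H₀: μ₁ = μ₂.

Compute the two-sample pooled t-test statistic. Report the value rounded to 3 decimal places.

test statistic = 4.709

x̄₁=58.125, s₁=6.034, n₁=8
x̄₂=41.125, s₂=8.236, n₂=8
s_p² = [7·6.034² + 7·8.236²]/14 = 52.1250
SE = √(s_p²·(1/8+1/8)) = 3.6099
t = (58.125−41.125)/3.6099 = 4.7093
df = 14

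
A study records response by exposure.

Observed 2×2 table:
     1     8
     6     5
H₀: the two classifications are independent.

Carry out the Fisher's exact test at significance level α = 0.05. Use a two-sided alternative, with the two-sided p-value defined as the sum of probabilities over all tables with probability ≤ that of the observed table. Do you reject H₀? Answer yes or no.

Margins: r₁=9, r₂=11, c₁=7, c₂=13, n=20
p_obs = C(9,1)·C(11,6)/C(20,7); sum pmf over tables with pmf ≤ p_obs
p-value (two-sided) = 0.07028
At α=0.05: p ≥ α → fail to reject H₀

reject H₀: no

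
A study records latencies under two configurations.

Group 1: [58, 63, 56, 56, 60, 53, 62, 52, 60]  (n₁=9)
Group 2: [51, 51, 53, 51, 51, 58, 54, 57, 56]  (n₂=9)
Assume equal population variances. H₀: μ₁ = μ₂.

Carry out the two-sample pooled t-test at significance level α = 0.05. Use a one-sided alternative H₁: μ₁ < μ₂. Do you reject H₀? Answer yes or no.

x̄₁=57.778, s₁=3.833, n₁=9
x̄₂=53.556, s₂=2.833, n₂=9
s_p² = [8·3.833² + 8·2.833²]/16 = 11.3611
SE = √(s_p²·(1/9+1/9)) = 1.5889
t = (57.778−53.556)/1.5889 = 2.6573
df = 16
p-value (one-sided, H₁ less) = 0.99139
At α=0.05: p ≥ α → fail to reject H₀

reject H₀: no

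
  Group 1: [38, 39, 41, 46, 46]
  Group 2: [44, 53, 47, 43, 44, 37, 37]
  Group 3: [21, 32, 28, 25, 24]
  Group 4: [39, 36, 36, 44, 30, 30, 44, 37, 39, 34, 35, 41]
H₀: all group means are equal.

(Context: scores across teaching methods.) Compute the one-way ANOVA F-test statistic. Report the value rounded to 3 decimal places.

test statistic = 15.473

Group means [42.00, 43.57, 26.00, 37.08], grand mean 37.586
SSB = Σnᵢ(x̄ᵢ−x̄)² = 1022.404; SSW = ΣΣ(x−x̄ᵢ)² = 550.631
MSB = 1022.404/3 = 340.8012; MSW = 550.631/25 = 22.0252
F = MSB/MSW = 15.4732
df = (3, 25)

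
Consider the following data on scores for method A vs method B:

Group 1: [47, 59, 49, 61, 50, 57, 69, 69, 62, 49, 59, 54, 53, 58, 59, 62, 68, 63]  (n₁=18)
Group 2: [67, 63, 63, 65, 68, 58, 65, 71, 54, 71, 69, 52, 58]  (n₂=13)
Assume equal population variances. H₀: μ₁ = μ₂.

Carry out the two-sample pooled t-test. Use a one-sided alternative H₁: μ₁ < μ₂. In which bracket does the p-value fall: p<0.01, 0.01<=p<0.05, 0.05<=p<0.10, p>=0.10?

p-value bracket: 0.01<=p<0.05

x̄₁=58.222, s₁=6.856, n₁=18
x̄₂=63.385, s₂=6.212, n₂=13
s_p² = [17·6.856² + 12·6.212²]/29 = 43.5237
SE = √(s_p²·(1/18+1/13)) = 2.4012
t = (58.222−63.385)/2.4012 = -2.1499
df = 29
p-value (one-sided, H₁ less) = 0.02002
→ bracket: 0.01<=p<0.05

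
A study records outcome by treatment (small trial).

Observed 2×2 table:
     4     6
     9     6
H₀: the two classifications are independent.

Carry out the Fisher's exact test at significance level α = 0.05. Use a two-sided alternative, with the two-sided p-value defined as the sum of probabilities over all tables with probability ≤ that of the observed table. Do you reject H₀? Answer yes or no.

reject H₀: no

Margins: r₁=10, r₂=15, c₁=13, c₂=12, n=25
p_obs = C(10,4)·C(15,9)/C(25,13); sum pmf over tables with pmf ≤ p_obs
p-value (two-sided) = 0.42831
At α=0.05: p ≥ α → fail to reject H₀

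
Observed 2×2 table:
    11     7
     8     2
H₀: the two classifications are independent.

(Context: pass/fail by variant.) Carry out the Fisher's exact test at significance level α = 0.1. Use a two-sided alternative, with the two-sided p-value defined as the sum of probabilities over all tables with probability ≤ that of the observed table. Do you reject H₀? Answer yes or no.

reject H₀: no

Margins: r₁=18, r₂=10, c₁=19, c₂=9, n=28
p_obs = C(18,11)·C(10,8)/C(28,19); sum pmf over tables with pmf ≤ p_obs
p-value (two-sided) = 0.41697
At α=0.1: p ≥ α → fail to reject H₀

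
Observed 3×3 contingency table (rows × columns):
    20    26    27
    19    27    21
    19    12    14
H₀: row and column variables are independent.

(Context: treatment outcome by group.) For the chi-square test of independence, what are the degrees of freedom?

degrees of freedom = 4

df = (r−1)(c−1) = (3−1)·(3−1) = 4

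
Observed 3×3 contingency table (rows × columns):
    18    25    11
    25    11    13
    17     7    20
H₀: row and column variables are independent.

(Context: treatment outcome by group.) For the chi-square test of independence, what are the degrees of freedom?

degrees of freedom = 4

df = (r−1)(c−1) = (3−1)·(3−1) = 4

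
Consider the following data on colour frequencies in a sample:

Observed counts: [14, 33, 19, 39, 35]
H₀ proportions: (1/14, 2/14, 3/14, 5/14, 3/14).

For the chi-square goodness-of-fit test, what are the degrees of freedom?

degrees of freedom = 4

df = k − 1 = 5 − 1 = 4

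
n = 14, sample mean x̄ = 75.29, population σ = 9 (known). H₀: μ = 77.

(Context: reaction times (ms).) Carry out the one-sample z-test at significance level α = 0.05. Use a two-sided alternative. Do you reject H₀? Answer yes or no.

SE = σ/√n = 9/√14 = 2.4054
z = (x̄−μ₀)/SE = (75.29−77)/2.4054 = -0.7109
p-value (two-sided) = 0.47714
At α=0.05: p ≥ α → fail to reject H₀

reject H₀: no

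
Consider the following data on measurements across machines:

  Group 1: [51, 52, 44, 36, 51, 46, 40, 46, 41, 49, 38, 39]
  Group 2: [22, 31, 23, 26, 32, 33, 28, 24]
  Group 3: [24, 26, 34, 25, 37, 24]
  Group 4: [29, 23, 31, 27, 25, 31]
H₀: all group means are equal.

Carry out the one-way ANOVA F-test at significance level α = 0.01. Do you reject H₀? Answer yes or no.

reject H₀: yes

Group means [44.42, 27.38, 28.33, 27.67], grand mean 34.000
SSB = Σnᵢ(x̄ᵢ−x̄)² = 2086.542; SSW = ΣΣ(x−x̄ᵢ)² = 685.458
MSB = 2086.542/3 = 695.5139; MSW = 685.458/28 = 24.4807
F = MSB/MSW = 28.4108
df = (3, 28)
p-value (upper-tail) = 0.00000
At α=0.01: p < α → reject H₀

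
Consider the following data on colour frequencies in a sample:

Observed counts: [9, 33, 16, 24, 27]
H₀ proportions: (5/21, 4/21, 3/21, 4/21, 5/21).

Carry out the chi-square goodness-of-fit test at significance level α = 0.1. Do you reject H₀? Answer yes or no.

reject H₀: yes

n = 109; E_i = n·p_i = [25.95, 20.76, 15.57, 20.76, 25.95]
χ² = (9−25.95)²/25.95 + (33−20.76)²/20.76 + (16−15.57)²/15.57 + (24−20.76)²/20.76 + (27−25.95)²/25.95 = 18.8463
df = 4
p-value (upper-tail) = 0.00084
At α=0.1: p < α → reject H₀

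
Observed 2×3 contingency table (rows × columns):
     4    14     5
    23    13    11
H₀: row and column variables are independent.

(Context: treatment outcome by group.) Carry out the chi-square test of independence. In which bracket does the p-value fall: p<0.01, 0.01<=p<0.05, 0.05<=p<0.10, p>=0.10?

Row totals [23, 47], col totals [27, 27, 16], n=70
χ² = (4−8.87)²/8.87 + (14−8.87)²/8.87 + (5−5.26)²/5.26 + (23−18.13)²/18.13 + (13−18.13)²/18.13 + (11−10.74)²/10.74 = 8.4184
df = 2
p-value (upper-tail) = 0.01486
→ bracket: 0.01<=p<0.05

p-value bracket: 0.01<=p<0.05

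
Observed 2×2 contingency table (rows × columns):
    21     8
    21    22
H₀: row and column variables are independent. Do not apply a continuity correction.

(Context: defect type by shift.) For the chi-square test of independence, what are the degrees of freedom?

df = (r−1)(c−1) = (2−1)·(2−1) = 1

degrees of freedom = 1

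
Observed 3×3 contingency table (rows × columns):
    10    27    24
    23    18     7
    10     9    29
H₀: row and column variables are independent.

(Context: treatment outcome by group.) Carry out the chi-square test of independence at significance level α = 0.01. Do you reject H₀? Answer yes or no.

reject H₀: yes

Row totals [61, 48, 48], col totals [43, 54, 60], n=157
χ² = (10−16.71)²/16.71 + (27−20.98)²/20.98 + (24−23.31)²/23.31 + (23−13.15)²/13.15 + (18−16.51)²/16.51 + (7−18.34)²/18.34 + (10−13.15)²/13.15 + (9−16.51)²/16.51 + (29−18.34)²/18.34 = 29.3337
df = 4
p-value (upper-tail) = 0.00001
At α=0.01: p < α → reject H₀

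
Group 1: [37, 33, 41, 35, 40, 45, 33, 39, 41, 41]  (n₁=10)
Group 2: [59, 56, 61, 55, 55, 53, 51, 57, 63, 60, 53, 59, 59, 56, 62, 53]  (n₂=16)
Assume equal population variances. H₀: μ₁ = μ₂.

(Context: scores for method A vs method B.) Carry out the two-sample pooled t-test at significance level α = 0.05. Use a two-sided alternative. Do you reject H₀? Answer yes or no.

reject H₀: yes

x̄₁=38.500, s₁=3.923, n₁=10
x̄₂=57.000, s₂=3.578, n₂=16
s_p² = [9·3.923² + 15·3.578²]/24 = 13.7708
SE = √(s_p²·(1/10+1/16)) = 1.4959
t = (38.500−57.000)/1.4959 = -12.3670
df = 24
p-value (two-sided) = 0.00000
At α=0.05: p < α → reject H₀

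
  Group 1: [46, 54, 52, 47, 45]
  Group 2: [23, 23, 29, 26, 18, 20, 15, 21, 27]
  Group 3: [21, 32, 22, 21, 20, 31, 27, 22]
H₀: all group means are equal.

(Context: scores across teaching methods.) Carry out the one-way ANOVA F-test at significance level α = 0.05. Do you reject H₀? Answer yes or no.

Group means [48.80, 22.44, 24.50], grand mean 29.182
SSB = Σnᵢ(x̄ᵢ−x̄)² = 2508.251; SSW = ΣΣ(x−x̄ᵢ)² = 385.022
MSB = 2508.251/2 = 1254.1253; MSW = 385.022/19 = 20.2643
F = MSB/MSW = 61.8883
df = (2, 19)
p-value (upper-tail) = 0.00000
At α=0.05: p < α → reject H₀

reject H₀: yes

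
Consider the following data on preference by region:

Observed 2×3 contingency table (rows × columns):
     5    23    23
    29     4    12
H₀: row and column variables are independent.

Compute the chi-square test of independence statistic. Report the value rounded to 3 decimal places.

Row totals [51, 45], col totals [34, 27, 35], n=96
χ² = (5−18.06)²/18.06 + (23−14.34)²/14.34 + (23−18.59)²/18.59 + (29−15.94)²/15.94 + (4−12.66)²/12.66 + (12−16.41)²/16.41 = 33.5246
df = 2

test statistic = 33.525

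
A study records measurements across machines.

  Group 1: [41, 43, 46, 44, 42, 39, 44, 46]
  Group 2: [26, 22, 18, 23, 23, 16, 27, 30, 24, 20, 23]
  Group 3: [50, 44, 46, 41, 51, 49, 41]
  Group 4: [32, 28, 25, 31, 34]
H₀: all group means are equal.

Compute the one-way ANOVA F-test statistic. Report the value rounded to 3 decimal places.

Group means [43.12, 22.91, 46.00, 30.00], grand mean 34.484
SSB = Σnᵢ(x̄ᵢ−x̄)² = 3099.958; SSW = ΣΣ(x−x̄ᵢ)² = 353.784
MSB = 3099.958/3 = 1033.3193; MSW = 353.784/27 = 13.1031
F = MSB/MSW = 78.8606
df = (3, 27)

test statistic = 78.861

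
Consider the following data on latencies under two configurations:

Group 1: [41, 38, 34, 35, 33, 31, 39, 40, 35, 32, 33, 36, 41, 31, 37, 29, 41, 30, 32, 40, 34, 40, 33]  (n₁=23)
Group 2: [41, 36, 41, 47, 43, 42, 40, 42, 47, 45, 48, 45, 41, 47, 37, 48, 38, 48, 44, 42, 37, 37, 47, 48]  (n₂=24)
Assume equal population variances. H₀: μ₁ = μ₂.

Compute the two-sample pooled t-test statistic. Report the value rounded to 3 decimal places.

x̄₁=35.435, s₁=3.894, n₁=23
x̄₂=42.958, s₂=4.059, n₂=24
s_p² = [22·3.894² + 23·4.059²]/45 = 15.8358
SE = √(s_p²·(1/23+1/24)) = 1.1612
t = (35.435−42.958)/1.1612 = -6.4792
df = 45

test statistic = -6.479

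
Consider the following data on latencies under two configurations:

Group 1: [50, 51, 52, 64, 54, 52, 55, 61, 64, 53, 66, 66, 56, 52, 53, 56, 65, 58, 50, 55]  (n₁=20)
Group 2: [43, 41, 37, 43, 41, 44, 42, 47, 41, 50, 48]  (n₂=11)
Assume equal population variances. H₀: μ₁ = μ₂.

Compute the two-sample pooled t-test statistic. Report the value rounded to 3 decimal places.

test statistic = 7.021

x̄₁=56.650, s₁=5.613, n₁=20
x̄₂=43.364, s₂=3.722, n₂=11
s_p² = [19·5.613² + 10·3.722²]/29 = 25.4171
SE = √(s_p²·(1/20+1/11)) = 1.8925
t = (56.650−43.364)/1.8925 = 7.0206
df = 29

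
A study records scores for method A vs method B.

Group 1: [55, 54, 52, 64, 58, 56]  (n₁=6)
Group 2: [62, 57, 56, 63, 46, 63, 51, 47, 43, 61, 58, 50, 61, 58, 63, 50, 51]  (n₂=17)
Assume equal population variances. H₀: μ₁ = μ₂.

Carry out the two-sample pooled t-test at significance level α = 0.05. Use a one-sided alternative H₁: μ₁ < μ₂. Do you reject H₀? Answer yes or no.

x̄₁=56.500, s₁=4.183, n₁=6
x̄₂=55.294, s₂=6.640, n₂=17
s_p² = [5·4.183² + 16·6.640²]/21 = 37.7633
SE = √(s_p²·(1/6+1/17)) = 2.9181
t = (56.500−55.294)/2.9181 = 0.4132
df = 21
p-value (one-sided, H₁ less) = 0.65819
At α=0.05: p ≥ α → fail to reject H₀

reject H₀: no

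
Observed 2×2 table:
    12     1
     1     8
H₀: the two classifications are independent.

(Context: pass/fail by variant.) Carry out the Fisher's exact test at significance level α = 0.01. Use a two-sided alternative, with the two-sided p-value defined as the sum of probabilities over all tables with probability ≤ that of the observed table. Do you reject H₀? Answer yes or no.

reject H₀: yes

Margins: r₁=13, r₂=9, c₁=13, c₂=9, n=22
p_obs = C(13,12)·C(9,1)/C(22,13); sum pmf over tables with pmf ≤ p_obs
p-value (two-sided) = 0.00024
At α=0.01: p < α → reject H₀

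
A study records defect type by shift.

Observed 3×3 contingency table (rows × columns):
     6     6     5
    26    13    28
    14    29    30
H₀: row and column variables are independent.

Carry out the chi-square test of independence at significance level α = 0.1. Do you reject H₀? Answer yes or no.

reject H₀: yes

Row totals [17, 67, 73], col totals [46, 48, 63], n=157
χ² = (6−4.98)²/4.98 + (6−5.20)²/5.20 + (5−6.82)²/6.82 + (26−19.63)²/19.63 + (13−20.48)²/20.48 + (28−26.89)²/26.89 + (14−21.39)²/21.39 + (29−22.32)²/22.32 + (30−29.29)²/29.29 = 10.2358
df = 4
p-value (upper-tail) = 0.03664
At α=0.1: p < α → reject H₀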